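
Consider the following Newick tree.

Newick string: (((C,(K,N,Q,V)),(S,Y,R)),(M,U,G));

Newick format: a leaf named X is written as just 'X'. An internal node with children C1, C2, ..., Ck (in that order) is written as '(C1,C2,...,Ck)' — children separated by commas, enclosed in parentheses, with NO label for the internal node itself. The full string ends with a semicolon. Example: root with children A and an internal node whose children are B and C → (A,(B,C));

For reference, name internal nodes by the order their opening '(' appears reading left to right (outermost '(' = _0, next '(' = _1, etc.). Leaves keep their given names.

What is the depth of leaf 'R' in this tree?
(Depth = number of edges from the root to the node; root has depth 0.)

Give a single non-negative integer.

Answer: 3

Derivation:
Newick: (((C,(K,N,Q,V)),(S,Y,R)),(M,U,G));
Naming internals by '(' encounter order: outermost '(' = _0, next = _1, ...
Query node: R
Path from root: _0 -> _1 -> _4 -> R
Depth of R: 3 (number of edges from root)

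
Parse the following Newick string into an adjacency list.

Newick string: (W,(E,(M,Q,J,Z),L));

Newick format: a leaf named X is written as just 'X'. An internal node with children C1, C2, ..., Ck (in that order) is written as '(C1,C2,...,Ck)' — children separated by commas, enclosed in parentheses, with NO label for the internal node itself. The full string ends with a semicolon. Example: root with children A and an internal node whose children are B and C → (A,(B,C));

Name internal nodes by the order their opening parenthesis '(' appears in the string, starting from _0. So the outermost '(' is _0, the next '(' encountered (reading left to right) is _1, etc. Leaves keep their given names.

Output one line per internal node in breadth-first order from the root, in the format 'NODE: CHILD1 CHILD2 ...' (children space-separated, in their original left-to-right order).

Input: (W,(E,(M,Q,J,Z),L));
Scanning left-to-right, naming '(' by encounter order:
  pos 0: '(' -> open internal node _0 (depth 1)
  pos 3: '(' -> open internal node _1 (depth 2)
  pos 6: '(' -> open internal node _2 (depth 3)
  pos 14: ')' -> close internal node _2 (now at depth 2)
  pos 17: ')' -> close internal node _1 (now at depth 1)
  pos 18: ')' -> close internal node _0 (now at depth 0)
Total internal nodes: 3
BFS adjacency from root:
  _0: W _1
  _1: E _2 L
  _2: M Q J Z

Answer: _0: W _1
_1: E _2 L
_2: M Q J Z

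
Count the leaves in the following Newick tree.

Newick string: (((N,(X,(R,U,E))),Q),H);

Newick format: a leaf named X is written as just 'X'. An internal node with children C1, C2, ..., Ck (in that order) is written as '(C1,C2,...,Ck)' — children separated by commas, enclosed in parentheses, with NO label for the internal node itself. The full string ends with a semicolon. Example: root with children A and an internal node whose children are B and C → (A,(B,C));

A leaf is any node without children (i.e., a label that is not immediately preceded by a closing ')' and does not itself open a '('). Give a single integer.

Newick: (((N,(X,(R,U,E))),Q),H);
Scan left-to-right; a leaf is any maximal label run not followed by '(':
  pos 3: leaf 'N' → count = 1
  pos 6: leaf 'X' → count = 2
  pos 9: leaf 'R' → count = 3
  pos 11: leaf 'U' → count = 4
  pos 13: leaf 'E' → count = 5
  pos 18: leaf 'Q' → count = 6
  pos 21: leaf 'H' → count = 7
Total leaves: 7

Answer: 7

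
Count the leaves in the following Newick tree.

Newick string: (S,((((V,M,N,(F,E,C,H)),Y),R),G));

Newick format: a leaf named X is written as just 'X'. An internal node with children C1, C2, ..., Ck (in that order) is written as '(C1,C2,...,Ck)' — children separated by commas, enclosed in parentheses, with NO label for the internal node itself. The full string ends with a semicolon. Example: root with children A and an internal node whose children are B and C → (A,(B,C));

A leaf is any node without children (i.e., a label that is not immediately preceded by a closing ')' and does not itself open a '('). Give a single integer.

Answer: 11

Derivation:
Newick: (S,((((V,M,N,(F,E,C,H)),Y),R),G));
Scan left-to-right; a leaf is any maximal label run not followed by '(':
  pos 1: leaf 'S' → count = 1
  pos 7: leaf 'V' → count = 2
  pos 9: leaf 'M' → count = 3
  pos 11: leaf 'N' → count = 4
  pos 14: leaf 'F' → count = 5
  pos 16: leaf 'E' → count = 6
  pos 18: leaf 'C' → count = 7
  pos 20: leaf 'H' → count = 8
  pos 24: leaf 'Y' → count = 9
  pos 27: leaf 'R' → count = 10
  pos 30: leaf 'G' → count = 11
Total leaves: 11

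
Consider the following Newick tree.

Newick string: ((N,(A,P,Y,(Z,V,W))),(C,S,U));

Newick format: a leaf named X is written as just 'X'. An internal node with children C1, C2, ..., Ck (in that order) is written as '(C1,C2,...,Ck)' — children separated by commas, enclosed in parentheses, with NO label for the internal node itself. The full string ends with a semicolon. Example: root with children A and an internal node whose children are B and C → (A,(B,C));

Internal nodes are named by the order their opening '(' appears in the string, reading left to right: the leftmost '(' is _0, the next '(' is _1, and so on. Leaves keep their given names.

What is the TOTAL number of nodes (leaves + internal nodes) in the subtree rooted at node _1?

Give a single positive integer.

Newick: ((N,(A,P,Y,(Z,V,W))),(C,S,U));
Locate _1: it is the '(' at position 1 (the 2nd '(' reading left to right).
Query: subtree rooted at _1
_1: subtree_size = 1 + 9
  N: subtree_size = 1 + 0
  _2: subtree_size = 1 + 7
    A: subtree_size = 1 + 0
    P: subtree_size = 1 + 0
    Y: subtree_size = 1 + 0
    _3: subtree_size = 1 + 3
      Z: subtree_size = 1 + 0
      V: subtree_size = 1 + 0
      W: subtree_size = 1 + 0
Total subtree size of _1: 10

Answer: 10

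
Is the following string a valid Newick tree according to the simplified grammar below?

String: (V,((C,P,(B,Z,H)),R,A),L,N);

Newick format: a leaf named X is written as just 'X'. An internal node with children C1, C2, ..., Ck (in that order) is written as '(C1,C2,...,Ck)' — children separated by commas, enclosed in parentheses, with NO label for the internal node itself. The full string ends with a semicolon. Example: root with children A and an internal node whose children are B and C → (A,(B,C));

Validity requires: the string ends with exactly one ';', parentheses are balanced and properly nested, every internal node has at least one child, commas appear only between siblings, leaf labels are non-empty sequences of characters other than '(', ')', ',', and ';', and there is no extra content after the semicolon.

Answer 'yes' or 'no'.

Input: (V,((C,P,(B,Z,H)),R,A),L,N);
Paren balance: 4 '(' vs 4 ')' OK
Ends with single ';': True
Full parse: OK
Valid: True

Answer: yes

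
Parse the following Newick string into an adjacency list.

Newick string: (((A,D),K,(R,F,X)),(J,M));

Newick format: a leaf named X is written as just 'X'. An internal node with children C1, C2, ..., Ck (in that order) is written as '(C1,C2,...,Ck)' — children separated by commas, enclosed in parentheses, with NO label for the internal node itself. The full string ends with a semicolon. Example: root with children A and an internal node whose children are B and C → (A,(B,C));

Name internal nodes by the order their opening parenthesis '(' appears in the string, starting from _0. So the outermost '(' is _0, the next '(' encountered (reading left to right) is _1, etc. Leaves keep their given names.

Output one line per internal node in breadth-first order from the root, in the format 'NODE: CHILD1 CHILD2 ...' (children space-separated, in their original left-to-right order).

Answer: _0: _1 _4
_1: _2 K _3
_4: J M
_2: A D
_3: R F X

Derivation:
Input: (((A,D),K,(R,F,X)),(J,M));
Scanning left-to-right, naming '(' by encounter order:
  pos 0: '(' -> open internal node _0 (depth 1)
  pos 1: '(' -> open internal node _1 (depth 2)
  pos 2: '(' -> open internal node _2 (depth 3)
  pos 6: ')' -> close internal node _2 (now at depth 2)
  pos 10: '(' -> open internal node _3 (depth 3)
  pos 16: ')' -> close internal node _3 (now at depth 2)
  pos 17: ')' -> close internal node _1 (now at depth 1)
  pos 19: '(' -> open internal node _4 (depth 2)
  pos 23: ')' -> close internal node _4 (now at depth 1)
  pos 24: ')' -> close internal node _0 (now at depth 0)
Total internal nodes: 5
BFS adjacency from root:
  _0: _1 _4
  _1: _2 K _3
  _4: J M
  _2: A D
  _3: R F X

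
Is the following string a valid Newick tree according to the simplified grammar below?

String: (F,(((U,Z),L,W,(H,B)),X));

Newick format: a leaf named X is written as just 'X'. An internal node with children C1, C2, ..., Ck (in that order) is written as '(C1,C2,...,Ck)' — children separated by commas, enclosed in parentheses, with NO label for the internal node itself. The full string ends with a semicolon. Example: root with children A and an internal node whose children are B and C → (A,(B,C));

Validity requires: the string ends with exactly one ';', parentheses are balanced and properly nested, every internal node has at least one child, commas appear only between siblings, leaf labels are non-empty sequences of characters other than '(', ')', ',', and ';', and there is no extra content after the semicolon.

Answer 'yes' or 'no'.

Input: (F,(((U,Z),L,W,(H,B)),X));
Paren balance: 5 '(' vs 5 ')' OK
Ends with single ';': True
Full parse: OK
Valid: True

Answer: yes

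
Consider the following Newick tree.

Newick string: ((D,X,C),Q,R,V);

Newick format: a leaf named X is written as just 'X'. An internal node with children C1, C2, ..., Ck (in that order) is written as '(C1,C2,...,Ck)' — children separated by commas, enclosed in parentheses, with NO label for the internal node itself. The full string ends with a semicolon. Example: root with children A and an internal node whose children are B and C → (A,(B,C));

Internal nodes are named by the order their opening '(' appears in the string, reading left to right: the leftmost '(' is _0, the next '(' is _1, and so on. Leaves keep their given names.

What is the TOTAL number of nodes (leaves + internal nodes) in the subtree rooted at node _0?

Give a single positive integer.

Newick: ((D,X,C),Q,R,V);
Locate _0: it is the '(' at position 0 (the 1st '(' reading left to right).
Query: subtree rooted at _0
_0: subtree_size = 1 + 7
  _1: subtree_size = 1 + 3
    D: subtree_size = 1 + 0
    X: subtree_size = 1 + 0
    C: subtree_size = 1 + 0
  Q: subtree_size = 1 + 0
  R: subtree_size = 1 + 0
  V: subtree_size = 1 + 0
Total subtree size of _0: 8

Answer: 8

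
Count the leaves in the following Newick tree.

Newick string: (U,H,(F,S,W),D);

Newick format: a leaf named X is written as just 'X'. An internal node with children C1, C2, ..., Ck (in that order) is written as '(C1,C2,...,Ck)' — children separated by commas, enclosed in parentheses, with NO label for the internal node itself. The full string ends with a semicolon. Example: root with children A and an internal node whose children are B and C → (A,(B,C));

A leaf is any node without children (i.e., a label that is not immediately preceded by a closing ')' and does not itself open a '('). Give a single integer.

Newick: (U,H,(F,S,W),D);
Scan left-to-right; a leaf is any maximal label run not followed by '(':
  pos 1: leaf 'U' → count = 1
  pos 3: leaf 'H' → count = 2
  pos 6: leaf 'F' → count = 3
  pos 8: leaf 'S' → count = 4
  pos 10: leaf 'W' → count = 5
  pos 13: leaf 'D' → count = 6
Total leaves: 6

Answer: 6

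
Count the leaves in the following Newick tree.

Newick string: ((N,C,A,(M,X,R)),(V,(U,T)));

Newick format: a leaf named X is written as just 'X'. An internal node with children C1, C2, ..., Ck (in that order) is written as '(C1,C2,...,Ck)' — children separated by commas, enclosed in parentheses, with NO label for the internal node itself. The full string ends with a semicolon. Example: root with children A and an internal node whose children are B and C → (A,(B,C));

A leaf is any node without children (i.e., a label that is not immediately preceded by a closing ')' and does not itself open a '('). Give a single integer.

Answer: 9

Derivation:
Newick: ((N,C,A,(M,X,R)),(V,(U,T)));
Scan left-to-right; a leaf is any maximal label run not followed by '(':
  pos 2: leaf 'N' → count = 1
  pos 4: leaf 'C' → count = 2
  pos 6: leaf 'A' → count = 3
  pos 9: leaf 'M' → count = 4
  pos 11: leaf 'X' → count = 5
  pos 13: leaf 'R' → count = 6
  pos 18: leaf 'V' → count = 7
  pos 21: leaf 'U' → count = 8
  pos 23: leaf 'T' → count = 9
Total leaves: 9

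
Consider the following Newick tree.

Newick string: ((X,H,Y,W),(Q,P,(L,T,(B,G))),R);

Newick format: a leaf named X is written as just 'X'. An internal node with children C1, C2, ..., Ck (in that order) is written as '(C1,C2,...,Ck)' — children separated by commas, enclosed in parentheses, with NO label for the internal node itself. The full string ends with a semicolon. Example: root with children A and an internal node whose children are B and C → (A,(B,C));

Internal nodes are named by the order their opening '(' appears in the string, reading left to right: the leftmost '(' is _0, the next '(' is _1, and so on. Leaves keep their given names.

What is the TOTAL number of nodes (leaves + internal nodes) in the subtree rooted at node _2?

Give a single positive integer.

Newick: ((X,H,Y,W),(Q,P,(L,T,(B,G))),R);
Locate _2: it is the '(' at position 11 (the 3rd '(' reading left to right).
Query: subtree rooted at _2
_2: subtree_size = 1 + 8
  Q: subtree_size = 1 + 0
  P: subtree_size = 1 + 0
  _3: subtree_size = 1 + 5
    L: subtree_size = 1 + 0
    T: subtree_size = 1 + 0
    _4: subtree_size = 1 + 2
      B: subtree_size = 1 + 0
      G: subtree_size = 1 + 0
Total subtree size of _2: 9

Answer: 9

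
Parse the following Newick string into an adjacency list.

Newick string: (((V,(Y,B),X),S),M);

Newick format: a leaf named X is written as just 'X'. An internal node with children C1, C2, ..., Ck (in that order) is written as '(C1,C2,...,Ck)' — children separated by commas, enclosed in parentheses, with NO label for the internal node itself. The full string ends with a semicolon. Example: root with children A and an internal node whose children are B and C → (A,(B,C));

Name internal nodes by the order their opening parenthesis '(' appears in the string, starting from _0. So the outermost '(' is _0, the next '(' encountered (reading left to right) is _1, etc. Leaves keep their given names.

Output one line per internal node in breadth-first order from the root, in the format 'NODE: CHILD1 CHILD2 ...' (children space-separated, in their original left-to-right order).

Answer: _0: _1 M
_1: _2 S
_2: V _3 X
_3: Y B

Derivation:
Input: (((V,(Y,B),X),S),M);
Scanning left-to-right, naming '(' by encounter order:
  pos 0: '(' -> open internal node _0 (depth 1)
  pos 1: '(' -> open internal node _1 (depth 2)
  pos 2: '(' -> open internal node _2 (depth 3)
  pos 5: '(' -> open internal node _3 (depth 4)
  pos 9: ')' -> close internal node _3 (now at depth 3)
  pos 12: ')' -> close internal node _2 (now at depth 2)
  pos 15: ')' -> close internal node _1 (now at depth 1)
  pos 18: ')' -> close internal node _0 (now at depth 0)
Total internal nodes: 4
BFS adjacency from root:
  _0: _1 M
  _1: _2 S
  _2: V _3 X
  _3: Y B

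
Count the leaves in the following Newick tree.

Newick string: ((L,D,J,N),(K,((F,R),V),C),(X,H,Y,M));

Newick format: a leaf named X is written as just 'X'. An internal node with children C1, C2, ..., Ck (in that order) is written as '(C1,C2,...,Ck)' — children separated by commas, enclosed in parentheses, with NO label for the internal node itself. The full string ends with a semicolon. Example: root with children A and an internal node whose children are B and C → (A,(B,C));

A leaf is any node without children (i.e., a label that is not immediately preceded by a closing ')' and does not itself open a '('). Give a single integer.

Newick: ((L,D,J,N),(K,((F,R),V),C),(X,H,Y,M));
Scan left-to-right; a leaf is any maximal label run not followed by '(':
  pos 2: leaf 'L' → count = 1
  pos 4: leaf 'D' → count = 2
  pos 6: leaf 'J' → count = 3
  pos 8: leaf 'N' → count = 4
  pos 12: leaf 'K' → count = 5
  pos 16: leaf 'F' → count = 6
  pos 18: leaf 'R' → count = 7
  pos 21: leaf 'V' → count = 8
  pos 24: leaf 'C' → count = 9
  pos 28: leaf 'X' → count = 10
  pos 30: leaf 'H' → count = 11
  pos 32: leaf 'Y' → count = 12
  pos 34: leaf 'M' → count = 13
Total leaves: 13

Answer: 13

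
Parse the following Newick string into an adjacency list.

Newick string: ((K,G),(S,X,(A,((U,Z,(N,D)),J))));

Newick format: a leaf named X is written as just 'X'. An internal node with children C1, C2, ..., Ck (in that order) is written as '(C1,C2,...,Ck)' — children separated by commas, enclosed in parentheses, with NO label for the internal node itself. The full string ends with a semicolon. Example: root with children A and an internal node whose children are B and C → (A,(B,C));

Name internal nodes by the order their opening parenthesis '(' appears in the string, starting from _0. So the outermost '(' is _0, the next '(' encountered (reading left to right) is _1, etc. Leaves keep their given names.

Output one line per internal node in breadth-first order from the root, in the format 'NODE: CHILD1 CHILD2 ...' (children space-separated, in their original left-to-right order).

Input: ((K,G),(S,X,(A,((U,Z,(N,D)),J))));
Scanning left-to-right, naming '(' by encounter order:
  pos 0: '(' -> open internal node _0 (depth 1)
  pos 1: '(' -> open internal node _1 (depth 2)
  pos 5: ')' -> close internal node _1 (now at depth 1)
  pos 7: '(' -> open internal node _2 (depth 2)
  pos 12: '(' -> open internal node _3 (depth 3)
  pos 15: '(' -> open internal node _4 (depth 4)
  pos 16: '(' -> open internal node _5 (depth 5)
  pos 21: '(' -> open internal node _6 (depth 6)
  pos 25: ')' -> close internal node _6 (now at depth 5)
  pos 26: ')' -> close internal node _5 (now at depth 4)
  pos 29: ')' -> close internal node _4 (now at depth 3)
  pos 30: ')' -> close internal node _3 (now at depth 2)
  pos 31: ')' -> close internal node _2 (now at depth 1)
  pos 32: ')' -> close internal node _0 (now at depth 0)
Total internal nodes: 7
BFS adjacency from root:
  _0: _1 _2
  _1: K G
  _2: S X _3
  _3: A _4
  _4: _5 J
  _5: U Z _6
  _6: N D

Answer: _0: _1 _2
_1: K G
_2: S X _3
_3: A _4
_4: _5 J
_5: U Z _6
_6: N D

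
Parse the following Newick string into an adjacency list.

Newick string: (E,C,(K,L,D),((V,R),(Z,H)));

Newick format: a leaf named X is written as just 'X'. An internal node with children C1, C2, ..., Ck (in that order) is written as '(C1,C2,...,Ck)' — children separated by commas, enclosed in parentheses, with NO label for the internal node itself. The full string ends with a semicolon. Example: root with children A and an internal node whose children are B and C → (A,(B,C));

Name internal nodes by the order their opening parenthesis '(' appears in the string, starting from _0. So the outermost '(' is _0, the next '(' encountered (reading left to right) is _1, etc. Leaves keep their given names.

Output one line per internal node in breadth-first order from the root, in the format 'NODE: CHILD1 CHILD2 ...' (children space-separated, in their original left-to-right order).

Input: (E,C,(K,L,D),((V,R),(Z,H)));
Scanning left-to-right, naming '(' by encounter order:
  pos 0: '(' -> open internal node _0 (depth 1)
  pos 5: '(' -> open internal node _1 (depth 2)
  pos 11: ')' -> close internal node _1 (now at depth 1)
  pos 13: '(' -> open internal node _2 (depth 2)
  pos 14: '(' -> open internal node _3 (depth 3)
  pos 18: ')' -> close internal node _3 (now at depth 2)
  pos 20: '(' -> open internal node _4 (depth 3)
  pos 24: ')' -> close internal node _4 (now at depth 2)
  pos 25: ')' -> close internal node _2 (now at depth 1)
  pos 26: ')' -> close internal node _0 (now at depth 0)
Total internal nodes: 5
BFS adjacency from root:
  _0: E C _1 _2
  _1: K L D
  _2: _3 _4
  _3: V R
  _4: Z H

Answer: _0: E C _1 _2
_1: K L D
_2: _3 _4
_3: V R
_4: Z H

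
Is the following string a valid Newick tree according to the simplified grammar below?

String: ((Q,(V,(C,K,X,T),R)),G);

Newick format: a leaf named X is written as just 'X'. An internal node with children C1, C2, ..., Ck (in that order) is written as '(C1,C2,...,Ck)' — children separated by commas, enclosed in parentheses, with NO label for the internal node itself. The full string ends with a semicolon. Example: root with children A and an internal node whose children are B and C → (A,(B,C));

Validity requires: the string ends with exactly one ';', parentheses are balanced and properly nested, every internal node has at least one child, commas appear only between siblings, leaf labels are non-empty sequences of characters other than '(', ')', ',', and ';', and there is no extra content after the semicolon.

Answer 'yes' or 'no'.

Input: ((Q,(V,(C,K,X,T),R)),G);
Paren balance: 4 '(' vs 4 ')' OK
Ends with single ';': True
Full parse: OK
Valid: True

Answer: yes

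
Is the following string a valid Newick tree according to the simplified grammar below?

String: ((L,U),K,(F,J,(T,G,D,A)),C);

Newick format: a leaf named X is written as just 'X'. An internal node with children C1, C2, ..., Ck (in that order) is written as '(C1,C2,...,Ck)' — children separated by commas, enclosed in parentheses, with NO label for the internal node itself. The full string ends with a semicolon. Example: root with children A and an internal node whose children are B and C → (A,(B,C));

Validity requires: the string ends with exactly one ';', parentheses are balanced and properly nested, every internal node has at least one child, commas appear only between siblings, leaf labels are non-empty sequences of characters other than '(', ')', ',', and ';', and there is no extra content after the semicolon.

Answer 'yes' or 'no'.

Answer: yes

Derivation:
Input: ((L,U),K,(F,J,(T,G,D,A)),C);
Paren balance: 4 '(' vs 4 ')' OK
Ends with single ';': True
Full parse: OK
Valid: True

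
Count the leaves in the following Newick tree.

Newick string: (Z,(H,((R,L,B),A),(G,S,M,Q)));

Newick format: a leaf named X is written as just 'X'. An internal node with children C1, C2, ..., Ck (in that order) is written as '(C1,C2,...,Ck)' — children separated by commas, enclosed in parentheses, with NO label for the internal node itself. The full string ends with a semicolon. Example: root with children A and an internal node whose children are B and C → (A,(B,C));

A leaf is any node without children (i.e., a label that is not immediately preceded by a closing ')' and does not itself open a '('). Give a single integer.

Answer: 10

Derivation:
Newick: (Z,(H,((R,L,B),A),(G,S,M,Q)));
Scan left-to-right; a leaf is any maximal label run not followed by '(':
  pos 1: leaf 'Z' → count = 1
  pos 4: leaf 'H' → count = 2
  pos 8: leaf 'R' → count = 3
  pos 10: leaf 'L' → count = 4
  pos 12: leaf 'B' → count = 5
  pos 15: leaf 'A' → count = 6
  pos 19: leaf 'G' → count = 7
  pos 21: leaf 'S' → count = 8
  pos 23: leaf 'M' → count = 9
  pos 25: leaf 'Q' → count = 10
Total leaves: 10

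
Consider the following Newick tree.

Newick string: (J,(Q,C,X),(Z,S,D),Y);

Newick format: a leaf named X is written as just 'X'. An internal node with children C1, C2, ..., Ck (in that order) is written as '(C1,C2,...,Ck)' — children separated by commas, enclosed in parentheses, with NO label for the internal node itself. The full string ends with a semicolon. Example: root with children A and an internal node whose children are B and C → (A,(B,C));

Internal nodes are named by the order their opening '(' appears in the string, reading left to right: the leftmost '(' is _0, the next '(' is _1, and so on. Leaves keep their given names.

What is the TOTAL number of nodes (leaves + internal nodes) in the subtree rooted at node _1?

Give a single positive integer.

Answer: 4

Derivation:
Newick: (J,(Q,C,X),(Z,S,D),Y);
Locate _1: it is the '(' at position 3 (the 2nd '(' reading left to right).
Query: subtree rooted at _1
_1: subtree_size = 1 + 3
  Q: subtree_size = 1 + 0
  C: subtree_size = 1 + 0
  X: subtree_size = 1 + 0
Total subtree size of _1: 4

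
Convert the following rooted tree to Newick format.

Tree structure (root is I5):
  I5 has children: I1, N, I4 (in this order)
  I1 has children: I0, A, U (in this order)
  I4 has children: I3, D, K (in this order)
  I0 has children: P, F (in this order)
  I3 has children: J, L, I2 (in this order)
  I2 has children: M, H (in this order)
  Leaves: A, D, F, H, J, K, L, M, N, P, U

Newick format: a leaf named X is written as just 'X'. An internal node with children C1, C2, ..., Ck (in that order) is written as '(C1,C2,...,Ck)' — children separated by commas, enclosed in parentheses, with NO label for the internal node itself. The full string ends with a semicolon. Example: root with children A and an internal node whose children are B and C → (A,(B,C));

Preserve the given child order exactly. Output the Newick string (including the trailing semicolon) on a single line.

Answer: (((P,F),A,U),N,((J,L,(M,H)),D,K));

Derivation:
internal I5 with children ['I1', 'N', 'I4']
  internal I1 with children ['I0', 'A', 'U']
    internal I0 with children ['P', 'F']
      leaf 'P' → 'P'
      leaf 'F' → 'F'
    → '(P,F)'
    leaf 'A' → 'A'
    leaf 'U' → 'U'
  → '((P,F),A,U)'
  leaf 'N' → 'N'
  internal I4 with children ['I3', 'D', 'K']
    internal I3 with children ['J', 'L', 'I2']
      leaf 'J' → 'J'
      leaf 'L' → 'L'
      internal I2 with children ['M', 'H']
        leaf 'M' → 'M'
        leaf 'H' → 'H'
      → '(M,H)'
    → '(J,L,(M,H))'
    leaf 'D' → 'D'
    leaf 'K' → 'K'
  → '((J,L,(M,H)),D,K)'
→ '(((P,F),A,U),N,((J,L,(M,H)),D,K))'
Final: (((P,F),A,U),N,((J,L,(M,H)),D,K));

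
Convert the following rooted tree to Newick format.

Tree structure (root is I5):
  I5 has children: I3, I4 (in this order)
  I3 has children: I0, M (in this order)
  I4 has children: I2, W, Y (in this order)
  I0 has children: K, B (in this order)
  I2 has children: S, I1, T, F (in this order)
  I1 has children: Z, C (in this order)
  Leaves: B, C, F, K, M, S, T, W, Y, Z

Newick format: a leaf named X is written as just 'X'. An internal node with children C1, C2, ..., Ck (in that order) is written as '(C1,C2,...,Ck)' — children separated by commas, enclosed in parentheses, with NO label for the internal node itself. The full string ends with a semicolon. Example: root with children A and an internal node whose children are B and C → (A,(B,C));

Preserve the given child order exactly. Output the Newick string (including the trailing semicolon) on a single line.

Answer: (((K,B),M),((S,(Z,C),T,F),W,Y));

Derivation:
internal I5 with children ['I3', 'I4']
  internal I3 with children ['I0', 'M']
    internal I0 with children ['K', 'B']
      leaf 'K' → 'K'
      leaf 'B' → 'B'
    → '(K,B)'
    leaf 'M' → 'M'
  → '((K,B),M)'
  internal I4 with children ['I2', 'W', 'Y']
    internal I2 with children ['S', 'I1', 'T', 'F']
      leaf 'S' → 'S'
      internal I1 with children ['Z', 'C']
        leaf 'Z' → 'Z'
        leaf 'C' → 'C'
      → '(Z,C)'
      leaf 'T' → 'T'
      leaf 'F' → 'F'
    → '(S,(Z,C),T,F)'
    leaf 'W' → 'W'
    leaf 'Y' → 'Y'
  → '((S,(Z,C),T,F),W,Y)'
→ '(((K,B),M),((S,(Z,C),T,F),W,Y))'
Final: (((K,B),M),((S,(Z,C),T,F),W,Y));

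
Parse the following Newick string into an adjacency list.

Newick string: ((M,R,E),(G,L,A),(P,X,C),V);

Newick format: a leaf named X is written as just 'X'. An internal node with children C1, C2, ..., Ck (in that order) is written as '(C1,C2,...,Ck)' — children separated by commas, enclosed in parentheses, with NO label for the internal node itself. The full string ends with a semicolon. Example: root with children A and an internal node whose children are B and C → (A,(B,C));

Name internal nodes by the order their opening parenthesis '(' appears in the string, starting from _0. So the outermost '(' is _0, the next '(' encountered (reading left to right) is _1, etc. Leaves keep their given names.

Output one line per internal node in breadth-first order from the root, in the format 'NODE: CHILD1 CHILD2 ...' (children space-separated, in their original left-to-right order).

Input: ((M,R,E),(G,L,A),(P,X,C),V);
Scanning left-to-right, naming '(' by encounter order:
  pos 0: '(' -> open internal node _0 (depth 1)
  pos 1: '(' -> open internal node _1 (depth 2)
  pos 7: ')' -> close internal node _1 (now at depth 1)
  pos 9: '(' -> open internal node _2 (depth 2)
  pos 15: ')' -> close internal node _2 (now at depth 1)
  pos 17: '(' -> open internal node _3 (depth 2)
  pos 23: ')' -> close internal node _3 (now at depth 1)
  pos 26: ')' -> close internal node _0 (now at depth 0)
Total internal nodes: 4
BFS adjacency from root:
  _0: _1 _2 _3 V
  _1: M R E
  _2: G L A
  _3: P X C

Answer: _0: _1 _2 _3 V
_1: M R E
_2: G L A
_3: P X C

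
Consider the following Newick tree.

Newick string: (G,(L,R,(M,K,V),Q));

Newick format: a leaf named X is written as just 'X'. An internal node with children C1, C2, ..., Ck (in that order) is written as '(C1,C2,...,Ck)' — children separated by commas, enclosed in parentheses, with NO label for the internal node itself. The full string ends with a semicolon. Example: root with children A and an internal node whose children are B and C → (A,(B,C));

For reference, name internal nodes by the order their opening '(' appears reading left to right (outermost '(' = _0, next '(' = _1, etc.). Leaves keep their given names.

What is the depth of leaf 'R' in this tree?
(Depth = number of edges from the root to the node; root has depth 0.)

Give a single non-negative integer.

Newick: (G,(L,R,(M,K,V),Q));
Naming internals by '(' encounter order: outermost '(' = _0, next = _1, ...
Query node: R
Path from root: _0 -> _1 -> R
Depth of R: 2 (number of edges from root)

Answer: 2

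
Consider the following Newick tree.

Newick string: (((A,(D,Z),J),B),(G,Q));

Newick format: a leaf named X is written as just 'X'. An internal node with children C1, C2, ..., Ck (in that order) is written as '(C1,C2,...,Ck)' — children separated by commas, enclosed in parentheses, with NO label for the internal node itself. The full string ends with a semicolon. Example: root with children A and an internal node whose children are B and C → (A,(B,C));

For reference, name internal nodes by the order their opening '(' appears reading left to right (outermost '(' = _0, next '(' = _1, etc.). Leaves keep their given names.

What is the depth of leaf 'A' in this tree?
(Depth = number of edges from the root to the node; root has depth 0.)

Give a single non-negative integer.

Answer: 3

Derivation:
Newick: (((A,(D,Z),J),B),(G,Q));
Naming internals by '(' encounter order: outermost '(' = _0, next = _1, ...
Query node: A
Path from root: _0 -> _1 -> _2 -> A
Depth of A: 3 (number of edges from root)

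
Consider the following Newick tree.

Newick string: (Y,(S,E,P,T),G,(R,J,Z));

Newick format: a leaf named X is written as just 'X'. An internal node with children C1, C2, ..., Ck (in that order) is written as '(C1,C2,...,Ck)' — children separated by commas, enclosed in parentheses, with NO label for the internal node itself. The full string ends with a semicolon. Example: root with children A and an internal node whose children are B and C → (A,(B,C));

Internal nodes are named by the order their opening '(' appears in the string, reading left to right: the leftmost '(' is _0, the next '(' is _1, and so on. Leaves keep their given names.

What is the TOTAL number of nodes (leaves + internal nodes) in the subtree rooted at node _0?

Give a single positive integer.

Newick: (Y,(S,E,P,T),G,(R,J,Z));
Locate _0: it is the '(' at position 0 (the 1st '(' reading left to right).
Query: subtree rooted at _0
_0: subtree_size = 1 + 11
  Y: subtree_size = 1 + 0
  _1: subtree_size = 1 + 4
    S: subtree_size = 1 + 0
    E: subtree_size = 1 + 0
    P: subtree_size = 1 + 0
    T: subtree_size = 1 + 0
  G: subtree_size = 1 + 0
  _2: subtree_size = 1 + 3
    R: subtree_size = 1 + 0
    J: subtree_size = 1 + 0
    Z: subtree_size = 1 + 0
Total subtree size of _0: 12

Answer: 12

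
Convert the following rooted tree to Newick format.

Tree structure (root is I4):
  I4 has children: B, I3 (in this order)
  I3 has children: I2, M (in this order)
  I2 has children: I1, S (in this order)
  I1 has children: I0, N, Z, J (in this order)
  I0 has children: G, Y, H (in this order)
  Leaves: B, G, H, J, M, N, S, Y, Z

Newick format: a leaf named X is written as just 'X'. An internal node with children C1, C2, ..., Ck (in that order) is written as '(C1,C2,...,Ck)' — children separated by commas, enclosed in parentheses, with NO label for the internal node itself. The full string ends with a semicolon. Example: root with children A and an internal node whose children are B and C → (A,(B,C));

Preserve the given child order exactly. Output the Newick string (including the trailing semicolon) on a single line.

Answer: (B,((((G,Y,H),N,Z,J),S),M));

Derivation:
internal I4 with children ['B', 'I3']
  leaf 'B' → 'B'
  internal I3 with children ['I2', 'M']
    internal I2 with children ['I1', 'S']
      internal I1 with children ['I0', 'N', 'Z', 'J']
        internal I0 with children ['G', 'Y', 'H']
          leaf 'G' → 'G'
          leaf 'Y' → 'Y'
          leaf 'H' → 'H'
        → '(G,Y,H)'
        leaf 'N' → 'N'
        leaf 'Z' → 'Z'
        leaf 'J' → 'J'
      → '((G,Y,H),N,Z,J)'
      leaf 'S' → 'S'
    → '(((G,Y,H),N,Z,J),S)'
    leaf 'M' → 'M'
  → '((((G,Y,H),N,Z,J),S),M)'
→ '(B,((((G,Y,H),N,Z,J),S),M))'
Final: (B,((((G,Y,H),N,Z,J),S),M));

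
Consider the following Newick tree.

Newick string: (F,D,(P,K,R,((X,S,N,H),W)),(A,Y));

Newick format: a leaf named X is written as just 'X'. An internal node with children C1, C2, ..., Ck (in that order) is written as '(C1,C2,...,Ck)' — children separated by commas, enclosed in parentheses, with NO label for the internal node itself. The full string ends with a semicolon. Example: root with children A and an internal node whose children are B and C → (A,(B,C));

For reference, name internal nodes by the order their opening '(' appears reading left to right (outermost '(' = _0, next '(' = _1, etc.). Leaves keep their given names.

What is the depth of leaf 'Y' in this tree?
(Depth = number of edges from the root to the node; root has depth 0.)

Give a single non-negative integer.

Answer: 2

Derivation:
Newick: (F,D,(P,K,R,((X,S,N,H),W)),(A,Y));
Naming internals by '(' encounter order: outermost '(' = _0, next = _1, ...
Query node: Y
Path from root: _0 -> _4 -> Y
Depth of Y: 2 (number of edges from root)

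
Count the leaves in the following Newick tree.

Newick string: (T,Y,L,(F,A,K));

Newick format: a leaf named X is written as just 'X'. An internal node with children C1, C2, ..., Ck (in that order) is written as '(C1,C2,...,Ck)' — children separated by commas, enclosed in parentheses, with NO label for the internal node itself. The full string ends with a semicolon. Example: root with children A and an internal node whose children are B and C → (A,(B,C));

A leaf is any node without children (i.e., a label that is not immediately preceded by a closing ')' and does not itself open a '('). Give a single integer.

Newick: (T,Y,L,(F,A,K));
Scan left-to-right; a leaf is any maximal label run not followed by '(':
  pos 1: leaf 'T' → count = 1
  pos 3: leaf 'Y' → count = 2
  pos 5: leaf 'L' → count = 3
  pos 8: leaf 'F' → count = 4
  pos 10: leaf 'A' → count = 5
  pos 12: leaf 'K' → count = 6
Total leaves: 6

Answer: 6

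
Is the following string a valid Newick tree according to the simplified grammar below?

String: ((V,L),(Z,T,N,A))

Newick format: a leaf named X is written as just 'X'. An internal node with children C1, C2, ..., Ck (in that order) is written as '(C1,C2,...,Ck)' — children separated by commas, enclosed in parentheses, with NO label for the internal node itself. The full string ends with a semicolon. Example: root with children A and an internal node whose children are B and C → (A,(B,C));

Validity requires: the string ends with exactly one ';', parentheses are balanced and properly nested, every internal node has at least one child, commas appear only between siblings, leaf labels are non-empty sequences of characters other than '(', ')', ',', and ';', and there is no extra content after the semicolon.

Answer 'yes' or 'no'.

Answer: no

Derivation:
Input: ((V,L),(Z,T,N,A))
Paren balance: 3 '(' vs 3 ')' OK
Ends with single ';': False
Full parse: FAILS (must end with ;)
Valid: False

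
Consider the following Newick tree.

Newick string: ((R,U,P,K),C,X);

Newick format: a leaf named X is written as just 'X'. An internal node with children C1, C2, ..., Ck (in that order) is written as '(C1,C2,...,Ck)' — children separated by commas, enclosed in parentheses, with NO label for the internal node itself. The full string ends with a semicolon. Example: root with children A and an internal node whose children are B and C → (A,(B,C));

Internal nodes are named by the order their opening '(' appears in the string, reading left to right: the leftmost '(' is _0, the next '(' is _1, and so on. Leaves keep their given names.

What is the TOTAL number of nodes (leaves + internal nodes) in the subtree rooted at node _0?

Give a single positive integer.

Newick: ((R,U,P,K),C,X);
Locate _0: it is the '(' at position 0 (the 1st '(' reading left to right).
Query: subtree rooted at _0
_0: subtree_size = 1 + 7
  _1: subtree_size = 1 + 4
    R: subtree_size = 1 + 0
    U: subtree_size = 1 + 0
    P: subtree_size = 1 + 0
    K: subtree_size = 1 + 0
  C: subtree_size = 1 + 0
  X: subtree_size = 1 + 0
Total subtree size of _0: 8

Answer: 8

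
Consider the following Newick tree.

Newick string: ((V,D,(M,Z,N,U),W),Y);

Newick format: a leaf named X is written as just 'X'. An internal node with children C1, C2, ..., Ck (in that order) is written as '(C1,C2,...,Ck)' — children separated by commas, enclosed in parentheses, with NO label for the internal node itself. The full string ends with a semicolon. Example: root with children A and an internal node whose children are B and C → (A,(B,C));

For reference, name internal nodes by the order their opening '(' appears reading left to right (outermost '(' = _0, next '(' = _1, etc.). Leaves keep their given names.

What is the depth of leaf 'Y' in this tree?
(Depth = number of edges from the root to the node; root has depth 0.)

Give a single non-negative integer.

Answer: 1

Derivation:
Newick: ((V,D,(M,Z,N,U),W),Y);
Naming internals by '(' encounter order: outermost '(' = _0, next = _1, ...
Query node: Y
Path from root: _0 -> Y
Depth of Y: 1 (number of edges from root)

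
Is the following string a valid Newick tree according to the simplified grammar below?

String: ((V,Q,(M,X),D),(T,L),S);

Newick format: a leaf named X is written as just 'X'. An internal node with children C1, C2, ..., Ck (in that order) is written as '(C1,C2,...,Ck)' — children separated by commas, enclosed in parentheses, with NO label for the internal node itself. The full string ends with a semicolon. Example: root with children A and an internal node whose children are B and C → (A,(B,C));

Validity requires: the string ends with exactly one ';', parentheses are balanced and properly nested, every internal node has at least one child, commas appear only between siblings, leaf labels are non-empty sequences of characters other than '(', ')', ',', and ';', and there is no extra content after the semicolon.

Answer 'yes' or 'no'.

Input: ((V,Q,(M,X),D),(T,L),S);
Paren balance: 4 '(' vs 4 ')' OK
Ends with single ';': True
Full parse: OK
Valid: True

Answer: yes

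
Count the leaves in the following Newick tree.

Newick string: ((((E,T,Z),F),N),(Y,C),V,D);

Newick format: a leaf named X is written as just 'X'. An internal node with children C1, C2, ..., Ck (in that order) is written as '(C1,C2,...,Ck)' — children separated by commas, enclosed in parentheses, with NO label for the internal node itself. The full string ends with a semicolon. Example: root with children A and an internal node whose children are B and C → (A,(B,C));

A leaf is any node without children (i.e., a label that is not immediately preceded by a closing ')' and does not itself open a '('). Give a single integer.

Newick: ((((E,T,Z),F),N),(Y,C),V,D);
Scan left-to-right; a leaf is any maximal label run not followed by '(':
  pos 4: leaf 'E' → count = 1
  pos 6: leaf 'T' → count = 2
  pos 8: leaf 'Z' → count = 3
  pos 11: leaf 'F' → count = 4
  pos 14: leaf 'N' → count = 5
  pos 18: leaf 'Y' → count = 6
  pos 20: leaf 'C' → count = 7
  pos 23: leaf 'V' → count = 8
  pos 25: leaf 'D' → count = 9
Total leaves: 9

Answer: 9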